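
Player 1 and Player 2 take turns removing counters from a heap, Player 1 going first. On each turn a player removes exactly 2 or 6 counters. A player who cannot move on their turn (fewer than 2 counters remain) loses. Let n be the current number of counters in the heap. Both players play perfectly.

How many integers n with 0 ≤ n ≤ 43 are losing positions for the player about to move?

22

Classify positions by backward induction: terminal positions (no move available) are L. From any other position, the mover wins iff some move reaches an L.
n=0: no move → L
n=1: no move → L
n=2: W (go to 0, an L position)
n=3: W (go to 1, an L position)
n=4: L (sole option 2(W) is W)
n=5: L (sole option 3(W) is W)
n=6: W (go to 4, an L position)
n=7: W (go to 5, an L position)
n=8: L (options 6(W), 2(W) are all W)
n=9: L (options 7(W), 3(W) are all W)
n=10: W (go to 8, an L position)
n=11: W (go to 9, an L position)
n=12: L (options 10(W), 6(W) are all W)
n=13: L (options 11(W), 7(W) are all W)
n=14: W (go to 12, an L position)
n=15: W (go to 13, an L position)
n=16: L (options 14(W), 10(W) are all W)
n=17: L (options 15(W), 11(W) are all W)
n=18: W (go to 16, an L position)
n=19: W (go to 17, an L position)
n=20: L (options 18(W), 14(W) are all W)
n=21: L (options 19(W), 15(W) are all W)
n=22: W (go to 20, an L position)
n=23: W (go to 21, an L position)
n=24: L (options 22(W), 18(W) are all W)
n=25: L (options 23(W), 19(W) are all W)
n=26: W (go to 24, an L position)
n=27: W (go to 25, an L position)
n=28: L (options 26(W), 22(W) are all W)
n=29: L (options 27(W), 23(W) are all W)
n=30: W (go to 28, an L position)
n=31: W (go to 29, an L position)
n=32: L (options 30(W), 26(W) are all W)
n=33: L (options 31(W), 27(W) are all W)
n=34: W (go to 32, an L position)
n=35: W (go to 33, an L position)
n=36: L (options 34(W), 30(W) are all W)
n=37: L (options 35(W), 31(W) are all W)
n=38: W (go to 36, an L position)
n=39: W (go to 37, an L position)
n=40: L (options 38(W), 34(W) are all W)
n=41: L (options 39(W), 35(W) are all W)
n=42: W (go to 40, an L position)
n=43: W (go to 41, an L position)
L entries with 0 ≤ n ≤ 43: n = 0, 1, 4, 5, 8, 9, 12, 13, 16, 17, 20, 21, 24, 25, 28, 29, 32, 33, 36, 37, 40, 41; that makes 22.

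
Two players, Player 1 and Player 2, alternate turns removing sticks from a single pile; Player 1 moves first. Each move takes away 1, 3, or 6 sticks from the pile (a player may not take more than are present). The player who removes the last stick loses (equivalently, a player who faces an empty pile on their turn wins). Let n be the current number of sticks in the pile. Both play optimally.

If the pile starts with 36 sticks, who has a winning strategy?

Label each position W (a win for the player to move) or L (a loss). A position with no legal move is W; any other position is W exactly when some move reaches an L, and L when every move reaches a W.
n=0: no move; the opponent has just taken the last stick and therefore loses → W
n=1: →0(W) only, which is W, so L
n=2: →1(L), so W
n=3: →2(W), 0(W) — all W, so L
n=4: →3(L), so W
n=5: →4(W), 2(W) — all W, so L
n=6: →5(L), so W
n=7: →1(L), so W
n=8: →5(L), so W
n=9: →3(L), so W
n=10: →9(W), 7(W), 4(W) — all W, so L
n=11: →10(L), so W
n=12: →11(W), 9(W), 6(W) — all W, so L
n=13: →12(L), so W
n=14: →13(W), 11(W), 8(W) — all W, so L
n=15: →14(L), so W
n=16: →10(L), so W
n=17: →14(L), so W
n=18: →12(L), so W
n=19: →18(W), 16(W), 13(W) — all W, so L
n=20: →19(L), so W
n=21: →20(W), 18(W), 15(W) — all W, so L
n=22: →21(L), so W
n=23: →22(W), 20(W), 17(W) — all W, so L
n=24: →23(L), so W
n=25: →19(L), so W
n=26: →23(L), so W
n=27: →21(L), so W
n=28: →27(W), 25(W), 22(W) — all W, so L
n=29: →28(L), so W
n=30: →29(W), 27(W), 24(W) — all W, so L
n=31: →30(L), so W
n=32: →31(W), 29(W), 26(W) — all W, so L
n=33: →32(L), so W
n=34: →28(L), so W
n=35: →32(L), so W
n=36: →30(L), so W
The starting position 36 is W: Player 1 should remove 6, leaving 30, handing over an L position.

Player 1 wins.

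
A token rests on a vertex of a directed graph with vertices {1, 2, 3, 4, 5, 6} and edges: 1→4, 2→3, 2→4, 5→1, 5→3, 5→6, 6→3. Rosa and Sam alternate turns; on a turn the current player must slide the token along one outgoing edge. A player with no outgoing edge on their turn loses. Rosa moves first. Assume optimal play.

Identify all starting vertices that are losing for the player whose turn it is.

Positions with no move are L. A position that does have a move is losing for the player to move precisely when every available move leads to a winning position for the opponent. Fill in the labels:
Every edge goes from a vertex to one that appears earlier in the order 3, 4, 2, 6, 1, 5, so processing vertices in that order labels each vertex after all of its successors.
3: no outgoing edge → L
4: no outgoing edge → L
2: →4(L), so W
6: →3(L), so W
1: →4(L), so W
5: →3(L), so W
The losing starting vertices are exactly the entries labelled L in this table (2 of them).

3, 4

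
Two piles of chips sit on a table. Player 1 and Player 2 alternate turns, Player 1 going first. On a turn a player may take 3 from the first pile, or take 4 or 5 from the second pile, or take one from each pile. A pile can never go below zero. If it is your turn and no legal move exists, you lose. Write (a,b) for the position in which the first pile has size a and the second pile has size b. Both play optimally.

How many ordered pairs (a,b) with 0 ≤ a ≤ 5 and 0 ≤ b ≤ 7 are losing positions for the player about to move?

Build the W/L table. Terminal = L. A non-terminal position is W if it has a move to some L; otherwise it is L.
Every move lowers a or b (never raises either), so fill the grid row by row in increasing a, and left to right within a row: each cell's successors are then already labelled.
      b=0  b=1  b=2  b=3  b=4  b=5  b=6  b=7
a=0:    L    L    L    L    W    W    W    W
a=1:    L    W    W    W    W    W    L    L
a=2:    L    W    L    L    W    W    W    W
a=3:    W    W    W    W    W    L    L    L
a=4:    W    L    L    L    L    W    W    W
a=5:    W    L    W    W    W    W    W    L
Cells with no legal move (terminal, hence L): (0,0), (0,1), (0,2), (0,3), (1,0), (2,0).
The remaining L cells, each justified by listing all of its moves:
(1,6): →(1,2)(W), (1,1)(W), (0,5)(W) — all W, so L
(1,7): →(1,3)(W), (1,2)(W), (0,6)(W) — all W, so L
(2,2): →(1,1)(W) only, which is W, so L
(2,3): →(1,2)(W) only, which is W, so L
(3,5): →(0,5)(W), (3,1)(W), (3,0)(W), (2,4)(W) — all W, so L
(3,6): →(0,6)(W), (3,2)(W), (3,1)(W), (2,5)(W) — all W, so L
(3,7): →(0,7)(W), (3,3)(W), (3,2)(W), (2,6)(W) — all W, so L
(4,1): →(1,1)(W), (3,0)(W) — all W, so L
(4,2): →(1,2)(W), (3,1)(W) — all W, so L
(4,3): →(1,3)(W), (3,2)(W) — all W, so L
(4,4): →(1,4)(W), (4,0)(W), (3,3)(W) — all W, so L
(5,1): →(2,1)(W), (4,0)(W) — all W, so L
(5,7): →(2,7)(W), (5,3)(W), (5,2)(W), (4,6)(W) — all W, so L
Every other cell has at least one move into one of the L cells above, so it is W.
L cells per row: a=0: 4, a=1: 3, a=2: 3, a=3: 3, a=4: 4, a=5: 2; total 19.

19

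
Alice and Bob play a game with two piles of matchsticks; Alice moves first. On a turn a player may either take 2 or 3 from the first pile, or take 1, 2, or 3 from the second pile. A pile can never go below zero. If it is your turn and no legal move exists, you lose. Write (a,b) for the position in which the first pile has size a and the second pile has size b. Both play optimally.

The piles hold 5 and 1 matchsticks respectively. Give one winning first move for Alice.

Move to (3,1).

Use the standard recursion: the mover loses at a terminal position; elsewhere, the mover wins exactly when some move hands the opponent an L position.
No move ever increases a pile, so every position that can arise here has a ≤ 5 and b ≤ 1; it is enough to label the cells with 0 ≤ a ≤ 5 and 0 ≤ b ≤ 1.
Every move lowers a or b (never raises either), so fill the grid row by row in increasing a, and left to right within a row: each cell's successors are then already labelled.
      b=0  b=1
a=0:    L    W
a=1:    L    W
a=2:    W    L
a=3:    W    L
a=4:    W    W
a=5:    L    W
Cells with no legal move (terminal, hence L): (0,0), (1,0).
The remaining L cells, each justified by listing all of its moves:
(2,1): only reaches (0,1)(W), (2,0)(W), all W → L
(3,1): only reaches (1,1)(W), (0,1)(W), (3,0)(W), all W → L
(5,0): only reaches (3,0)(W), (2,0)(W), all W → L
Every other cell has at least one move into one of the L cells above, so it is W.
From (5,1), the L positions reachable in one move are: (3,1), (2,1), (5,0). Any move reaching one of these is winning.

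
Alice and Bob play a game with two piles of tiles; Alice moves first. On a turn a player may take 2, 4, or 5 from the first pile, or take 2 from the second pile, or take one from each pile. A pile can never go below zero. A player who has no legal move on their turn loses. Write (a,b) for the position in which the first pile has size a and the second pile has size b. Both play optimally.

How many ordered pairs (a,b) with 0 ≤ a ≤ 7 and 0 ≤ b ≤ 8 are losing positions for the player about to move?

23

Classify positions by backward induction: terminal positions (no move available) are L. From any other position, the mover wins iff some move reaches an L.
Every move lowers a or b (never raises either), so fill the grid row by row in increasing a, and left to right within a row: each cell's successors are then already labelled.
      b=0  b=1  b=2  b=3  b=4  b=5  b=6  b=7  b=8
a=0:    L    L    W    W    L    L    W    W    L
a=1:    L    W    W    L    L    W    W    L    L
a=2:    W    W    L    L    W    W    L    L    W
a=3:    W    L    L    W    W    L    L    W    W
a=4:    W    W    W    W    W    W    W    W    W
a=5:    W    W    W    W    W    W    W    W    W
a=6:    W    L    W    W    W    L    W    W    W
a=7:    L    W    W    W    L    W    W    W    L
Cells with no legal move (terminal, hence L): (0,0), (0,1), (1,0).
The remaining L cells, each justified by listing all of its moves:
(0,4): →(0,2)(W) only, which is W, so L
(0,5): →(0,3)(W) only, which is W, so L
(0,8): →(0,6)(W) only, which is W, so L
(1,3): →(1,1)(W), (0,2)(W) — all W, so L
(1,4): →(1,2)(W), (0,3)(W) — all W, so L
(1,7): →(1,5)(W), (0,6)(W) — all W, so L
(1,8): →(1,6)(W), (0,7)(W) — all W, so L
(2,2): →(0,2)(W), (2,0)(W), (1,1)(W) — all W, so L
(2,3): →(0,3)(W), (2,1)(W), (1,2)(W) — all W, so L
(2,6): →(0,6)(W), (2,4)(W), (1,5)(W) — all W, so L
(2,7): →(0,7)(W), (2,5)(W), (1,6)(W) — all W, so L
(3,1): →(1,1)(W), (2,0)(W) — all W, so L
(3,2): →(1,2)(W), (3,0)(W), (2,1)(W) — all W, so L
(3,5): →(1,5)(W), (3,3)(W), (2,4)(W) — all W, so L
(3,6): →(1,6)(W), (3,4)(W), (2,5)(W) — all W, so L
(6,1): →(4,1)(W), (2,1)(W), (1,1)(W), (5,0)(W) — all W, so L
(6,5): →(4,5)(W), (2,5)(W), (1,5)(W), (6,3)(W), (5,4)(W) — all W, so L
(7,0): →(5,0)(W), (3,0)(W), (2,0)(W) — all W, so L
(7,4): →(5,4)(W), (3,4)(W), (2,4)(W), (7,2)(W), (6,3)(W) — all W, so L
(7,8): →(5,8)(W), (3,8)(W), (2,8)(W), (7,6)(W), (6,7)(W) — all W, so L
Every other cell has at least one move into one of the L cells above, so it is W.
L cells per row: a=0: 5, a=1: 5, a=2: 4, a=3: 4, a=4: 0, a=5: 0, a=6: 2, a=7: 3; total 23.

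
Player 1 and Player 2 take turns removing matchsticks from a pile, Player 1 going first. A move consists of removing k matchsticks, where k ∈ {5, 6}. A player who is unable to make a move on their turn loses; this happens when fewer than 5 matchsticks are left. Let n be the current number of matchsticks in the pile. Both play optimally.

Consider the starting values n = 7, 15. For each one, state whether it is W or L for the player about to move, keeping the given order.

Build the W/L table. Terminal = L. A non-terminal position is W if it has a move to some L; otherwise it is L.
n=0: no move → L
n=1: no move → L
n=2: no move → L
n=3: no move → L
n=4: no move → L
n=5: W (go to 0, an L position)
n=6: W (go to 1, an L position)
n=7: W (go to 2, an L position)
n=8: W (go to 3, an L position)
n=9: W (go to 4, an L position)
n=10: W (go to 4, an L position)
n=11: L (options 6(W), 5(W) are all W)
n=12: L (options 7(W), 6(W) are all W)
n=13: L (options 8(W), 7(W) are all W)
n=14: L (options 9(W), 8(W) are all W)
n=15: L (options 10(W), 9(W) are all W)

7: W, 15: L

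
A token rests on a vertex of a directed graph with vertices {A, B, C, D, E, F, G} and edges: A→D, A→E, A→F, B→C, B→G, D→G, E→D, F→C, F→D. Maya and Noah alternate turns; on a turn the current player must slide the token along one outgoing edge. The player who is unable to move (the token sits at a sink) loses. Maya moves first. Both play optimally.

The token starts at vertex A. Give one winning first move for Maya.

Move to E.

Compute win/loss labels from the base case upward. A position with no move is L. Any other position is W if it can reach an L in one move, else L.
Every edge goes from a vertex to one that appears earlier in the order G, C, D, F, E, A, B, so processing vertices in that order labels each vertex after all of its successors.
G: no outgoing edge → L
C: no outgoing edge → L
D: →G(L), so W
F: →C(L), so W
E: →D(W) only, which is W, so L
A: →E(L), so W
B: →C(L), so W
From A, the L positions reachable in one move are: E.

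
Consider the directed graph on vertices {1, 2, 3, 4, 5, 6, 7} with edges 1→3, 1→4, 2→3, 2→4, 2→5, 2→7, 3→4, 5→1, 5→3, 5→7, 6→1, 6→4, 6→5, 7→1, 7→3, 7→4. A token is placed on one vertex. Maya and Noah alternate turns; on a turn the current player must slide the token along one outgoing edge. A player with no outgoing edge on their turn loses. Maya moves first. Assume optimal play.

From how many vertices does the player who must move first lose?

Build the W/L table. Terminal = L. A non-terminal position is W if it has a move to some L; otherwise it is L.
Every edge goes from a vertex to one that appears earlier in the order 4, 3, 1, 7, 5, 2, 6, so processing vertices in that order labels each vertex after all of its successors.
4: no outgoing edge → L
3: can move to 4, which is L ⇒ W
1: can move to 4, which is L ⇒ W
7: can move to 4, which is L ⇒ W
5: moves to 7(W), 1(W), 3(W); every one is W ⇒ L
2: can move to 5, which is L ⇒ W
6: can move to 5, which is L ⇒ W
The L vertices are 4, 5; that is 2 in all.

2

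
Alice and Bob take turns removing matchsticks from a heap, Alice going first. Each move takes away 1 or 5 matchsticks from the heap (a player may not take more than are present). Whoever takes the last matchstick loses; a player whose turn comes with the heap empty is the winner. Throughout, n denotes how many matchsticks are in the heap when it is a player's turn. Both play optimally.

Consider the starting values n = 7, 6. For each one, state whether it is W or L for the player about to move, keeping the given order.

7: L, 6: W

Compute win/loss labels from the base case upward. A position with no move is W. Any other position is W if it can reach an L in one move, else L.
n=0: no move; the opponent has just taken the last matchstick and therefore loses → W
n=1: →0(W) only, which is W, so L
n=2: →1(L), so W
n=3: →2(W) only, which is W, so L
n=4: →3(L), so W
n=5: →4(W), 0(W) — all W, so L
n=6: →5(L), so W
n=7: →6(W), 2(W) — all W, so L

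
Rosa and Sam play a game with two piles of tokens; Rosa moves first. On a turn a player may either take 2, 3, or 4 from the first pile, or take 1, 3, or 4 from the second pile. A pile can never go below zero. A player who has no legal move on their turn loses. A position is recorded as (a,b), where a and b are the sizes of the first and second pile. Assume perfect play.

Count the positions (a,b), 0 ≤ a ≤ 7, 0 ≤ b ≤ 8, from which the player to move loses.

Classify positions by backward induction: terminal positions (no move available) are L. From any other position, the mover wins iff some move reaches an L.
Every move lowers a or b (never raises either), so fill the grid row by row in increasing a, and left to right within a row: each cell's successors are then already labelled.
      b=0  b=1  b=2  b=3  b=4  b=5  b=6  b=7  b=8
a=0:    L    W    L    W    W    W    W    L    W
a=1:    L    W    L    W    W    W    W    L    W
a=2:    W    L    W    L    W    W    W    W    L
a=3:    W    L    W    L    W    W    W    W    L
a=4:    W    W    W    W    L    W    L    W    W
a=5:    W    W    W    W    L    W    L    W    W
a=6:    L    W    L    W    W    W    W    L    W
a=7:    L    W    L    W    W    W    W    L    W
Cells with no legal move (terminal, hence L): (0,0), (1,0).
The remaining L cells, each justified by listing all of its moves:
(0,2): only reaches (0,1)(W), which is W → L
(0,7): only reaches (0,6)(W), (0,4)(W), (0,3)(W), all W → L
(1,2): only reaches (1,1)(W), which is W → L
(1,7): only reaches (1,6)(W), (1,4)(W), (1,3)(W), all W → L
(2,1): only reaches (0,1)(W), (2,0)(W), all W → L
(2,3): only reaches (0,3)(W), (2,2)(W), (2,0)(W), all W → L
(2,8): only reaches (0,8)(W), (2,7)(W), (2,5)(W), (2,4)(W), all W → L
(3,1): only reaches (1,1)(W), (0,1)(W), (3,0)(W), all W → L
(3,3): only reaches (1,3)(W), (0,3)(W), (3,2)(W), (3,0)(W), all W → L
(3,8): only reaches (1,8)(W), (0,8)(W), (3,7)(W), (3,5)(W), (3,4)(W), all W → L
(4,4): only reaches (2,4)(W), (1,4)(W), (0,4)(W), (4,3)(W), (4,1)(W), (4,0)(W), all W → L
(4,6): only reaches (2,6)(W), (1,6)(W), (0,6)(W), (4,5)(W), (4,3)(W), (4,2)(W), all W → L
(5,4): only reaches (3,4)(W), (2,4)(W), (1,4)(W), (5,3)(W), (5,1)(W), (5,0)(W), all W → L
(5,6): only reaches (3,6)(W), (2,6)(W), (1,6)(W), (5,5)(W), (5,3)(W), (5,2)(W), all W → L
(6,0): only reaches (4,0)(W), (3,0)(W), (2,0)(W), all W → L
(6,2): only reaches (4,2)(W), (3,2)(W), (2,2)(W), (6,1)(W), all W → L
(6,7): only reaches (4,7)(W), (3,7)(W), (2,7)(W), (6,6)(W), (6,4)(W), (6,3)(W), all W → L
(7,0): only reaches (5,0)(W), (4,0)(W), (3,0)(W), all W → L
(7,2): only reaches (5,2)(W), (4,2)(W), (3,2)(W), (7,1)(W), all W → L
(7,7): only reaches (5,7)(W), (4,7)(W), (3,7)(W), (7,6)(W), (7,4)(W), (7,3)(W), all W → L
Every other cell has at least one move into one of the L cells above, so it is W.
L cells per row: a=0: 3, a=1: 3, a=2: 3, a=3: 3, a=4: 2, a=5: 2, a=6: 3, a=7: 3; total 22.

22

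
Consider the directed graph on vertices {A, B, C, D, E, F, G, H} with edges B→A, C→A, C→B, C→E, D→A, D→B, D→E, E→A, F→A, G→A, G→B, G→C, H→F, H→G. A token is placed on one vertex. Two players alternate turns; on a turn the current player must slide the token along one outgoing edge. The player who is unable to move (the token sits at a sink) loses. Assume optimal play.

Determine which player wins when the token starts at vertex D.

The first player wins.

Work bottom-up. With no move the player to move loses. Otherwise the position is W if at least one move leads to an L position for the opponent, and L if every move leads to a W.
Every edge goes from a vertex to one that appears earlier in the order A, E, B, D, C, F, G, H, so processing vertices in that order labels each vertex after all of its successors.
A: no outgoing edge → L
E: reaches L-position A → W
B: reaches L-position A → W
D: reaches L-position A → W
C: reaches L-position A → W
F: reaches L-position A → W
G: reaches L-position A → W
H: only reaches G(W), F(W), all W → L
The starting position D is W: the player to move should move to A, handing over an L position.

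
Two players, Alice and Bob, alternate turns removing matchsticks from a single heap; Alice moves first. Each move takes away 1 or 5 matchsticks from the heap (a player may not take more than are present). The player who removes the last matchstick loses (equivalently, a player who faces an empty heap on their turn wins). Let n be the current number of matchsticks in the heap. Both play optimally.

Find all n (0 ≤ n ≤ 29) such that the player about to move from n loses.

Compute win/loss labels from the base case upward. A position with no move is W. Any other position is W if it can reach an L in one move, else L.
n=0: no move; the opponent has just taken the last matchstick and therefore loses → W
n=1: L (sole option 0(W) is W)
n=2: W (go to 1, an L position)
n=3: L (sole option 2(W) is W)
n=4: W (go to 3, an L position)
n=5: L (options 4(W), 0(W) are all W)
n=6: W (go to 5, an L position)
n=7: L (options 6(W), 2(W) are all W)
n=8: W (go to 7, an L position)
n=9: L (options 8(W), 4(W) are all W)
n=10: W (go to 9, an L position)
n=11: L (options 10(W), 6(W) are all W)
n=12: W (go to 11, an L position)
n=13: L (options 12(W), 8(W) are all W)
n=14: W (go to 13, an L position)
n=15: L (options 14(W), 10(W) are all W)
n=16: W (go to 15, an L position)
n=17: L (options 16(W), 12(W) are all W)
n=18: W (go to 17, an L position)
n=19: L (options 18(W), 14(W) are all W)
n=20: W (go to 19, an L position)
n=21: L (options 20(W), 16(W) are all W)
n=22: W (go to 21, an L position)
n=23: L (options 22(W), 18(W) are all W)
n=24: W (go to 23, an L position)
n=25: L (options 24(W), 20(W) are all W)
n=26: W (go to 25, an L position)
n=27: L (options 26(W), 22(W) are all W)
n=28: W (go to 27, an L position)
n=29: L (options 28(W), 24(W) are all W)
Reading off the rows marked L gives the requested list; there are 15 such values of n.

1, 3, 5, 7, 9, 11, 13, 15, 17, 19, 21, 23, 25, 27, 29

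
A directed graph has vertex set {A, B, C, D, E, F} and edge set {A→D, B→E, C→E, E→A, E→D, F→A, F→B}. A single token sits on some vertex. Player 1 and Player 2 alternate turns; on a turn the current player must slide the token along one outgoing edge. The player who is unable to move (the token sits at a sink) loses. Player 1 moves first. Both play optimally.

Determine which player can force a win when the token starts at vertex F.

Compute win/loss labels from the base case upward. A position with no move is L. Any other position is W if it can reach an L in one move, else L.
Every edge goes from a vertex to one that appears earlier in the order D, A, E, B, F, C, so processing vertices in that order labels each vertex after all of its successors.
D: no outgoing edge → L
A: reaches L-position D → W
E: reaches L-position D → W
B: only reaches E(W), which is W → L
F: reaches L-position B → W
C: only reaches E(W), which is W → L
The starting position F is W: Player 1 should move to B, handing over an L position.

Player 1 wins.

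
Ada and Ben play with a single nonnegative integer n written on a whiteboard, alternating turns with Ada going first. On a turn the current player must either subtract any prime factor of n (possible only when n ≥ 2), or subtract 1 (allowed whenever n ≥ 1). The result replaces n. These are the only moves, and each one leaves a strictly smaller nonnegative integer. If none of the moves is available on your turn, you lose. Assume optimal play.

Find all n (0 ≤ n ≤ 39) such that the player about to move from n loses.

Compute win/loss labels from the base case upward. A position with no move is L. Any other position is W if it can reach an L in one move, else L.
n=0: no move → L
n=1: →0(L), so W
n=2: →0(L), so W
n=3: →0(L), so W
n=4: →2(W), 3(W) — all W, so L
n=5: →0(L), so W
n=6: →4(L), so W
n=7: →0(L), so W
n=8: →6(W), 7(W) — all W, so L
n=9: →8(L), so W
n=10: →8(L), so W
n=11: →0(L), so W
n=12: →9(W), 10(W), 11(W) — all W, so L
n=13: →0(L), so W
n=14: →12(L), so W
n=15: →12(L), so W
n=16: →14(W), 15(W) — all W, so L
n=17: →0(L), so W
n=18: →16(L), so W
n=19: →0(L), so W
n=20: →15(W), 18(W), 19(W) — all W, so L
n=21: →20(L), so W
n=22: →20(L), so W
n=23: →0(L), so W
n=24: →21(W), 22(W), 23(W) — all W, so L
n=25: →20(L), so W
n=26: →24(L), so W
n=27: →24(L), so W
n=28: →21(W), 26(W), 27(W) — all W, so L
n=29: →0(L), so W
n=30: →28(L), so W
n=31: →0(L), so W
n=32: →30(W), 31(W) — all W, so L
n=33: →32(L), so W
n=34: →32(L), so W
n=35: →28(L), so W
n=36: →33(W), 34(W), 35(W) — all W, so L
n=37: →0(L), so W
n=38: →36(L), so W
n=39: →36(L), so W
The losing starting values of n are exactly the entries labelled L in this table (10 of them).

0, 4, 8, 12, 16, 20, 24, 28, 32, 36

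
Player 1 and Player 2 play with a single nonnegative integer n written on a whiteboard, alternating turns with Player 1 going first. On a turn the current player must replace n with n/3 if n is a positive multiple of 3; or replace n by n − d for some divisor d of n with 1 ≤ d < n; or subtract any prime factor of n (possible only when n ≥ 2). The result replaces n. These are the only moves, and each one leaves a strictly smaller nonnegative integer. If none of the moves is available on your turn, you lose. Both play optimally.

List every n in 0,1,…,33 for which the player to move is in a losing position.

0, 1, 4, 9, 14, 20, 26, 32

Work bottom-up. With no move the player to move loses. Otherwise the position is W if at least one move leads to an L position for the opponent, and L if every move leads to a W.
n=0: no move → L
n=1: no move → L
n=2: reaches L-position 0 → W
n=3: reaches L-position 0 → W
n=4: only reaches 2(W), 3(W), all W → L
n=5: reaches L-position 0 → W
n=6: reaches L-position 4 → W
n=7: reaches L-position 0 → W
n=8: reaches L-position 4 → W
n=9: only reaches 3(W), 6(W), 8(W), all W → L
n=10: reaches L-position 9 → W
n=11: reaches L-position 0 → W
n=12: reaches L-position 4 → W
n=13: reaches L-position 0 → W
n=14: only reaches 7(W), 12(W), 13(W), all W → L
n=15: reaches L-position 14 → W
n=16: reaches L-position 14 → W
n=17: reaches L-position 0 → W
n=18: reaches L-position 9 → W
n=19: reaches L-position 0 → W
n=20: only reaches 10(W), 15(W), 16(W), 18(W), 19(W), all W → L
n=21: reaches L-position 14 → W
n=22: reaches L-position 20 → W
n=23: reaches L-position 0 → W
n=24: reaches L-position 20 → W
n=25: reaches L-position 20 → W
n=26: only reaches 13(W), 24(W), 25(W), all W → L
n=27: reaches L-position 9 → W
n=28: reaches L-position 14 → W
n=29: reaches L-position 0 → W
n=30: reaches L-position 20 → W
n=31: reaches L-position 0 → W
n=32: only reaches 16(W), 24(W), 28(W), 30(W), 31(W), all W → L
n=33: reaches L-position 32 → W
The losing starting values of n are exactly the entries labelled L in this table (8 of them).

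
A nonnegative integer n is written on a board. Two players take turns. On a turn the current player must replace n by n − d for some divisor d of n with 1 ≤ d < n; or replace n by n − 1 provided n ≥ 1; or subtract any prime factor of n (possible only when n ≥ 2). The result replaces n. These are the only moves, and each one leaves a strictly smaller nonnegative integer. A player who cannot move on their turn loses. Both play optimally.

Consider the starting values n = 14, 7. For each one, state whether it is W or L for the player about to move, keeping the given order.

14: L, 7: W

Compute win/loss labels from the base case upward. A position with no move is L. Any other position is W if it can reach an L in one move, else L.
n=0: no move → L
n=1: reaches L-position 0 → W
n=2: reaches L-position 0 → W
n=3: reaches L-position 0 → W
n=4: only reaches 2(W), 3(W), all W → L
n=5: reaches L-position 0 → W
n=6: reaches L-position 4 → W
n=7: reaches L-position 0 → W
n=8: reaches L-position 4 → W
n=9: only reaches 6(W), 8(W), all W → L
n=10: reaches L-position 9 → W
n=11: reaches L-position 0 → W
n=12: reaches L-position 9 → W
n=13: reaches L-position 0 → W
n=14: only reaches 7(W), 12(W), 13(W), all W → L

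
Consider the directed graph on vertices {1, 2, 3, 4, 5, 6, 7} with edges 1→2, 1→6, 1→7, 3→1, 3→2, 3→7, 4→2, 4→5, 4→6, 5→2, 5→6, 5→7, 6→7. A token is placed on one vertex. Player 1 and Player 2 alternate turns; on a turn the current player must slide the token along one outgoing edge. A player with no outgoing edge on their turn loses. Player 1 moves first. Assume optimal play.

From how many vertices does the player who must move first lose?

Build the W/L table. Terminal = L. A non-terminal position is W if it has a move to some L; otherwise it is L.
Every edge goes from a vertex to one that appears earlier in the order 2, 7, 6, 1, 5, 4, 3, so processing vertices in that order labels each vertex after all of its successors.
2: no outgoing edge → L
7: no outgoing edge → L
6: reaches L-position 7 → W
1: reaches L-position 7 → W
5: reaches L-position 7 → W
4: reaches L-position 2 → W
3: reaches L-position 7 → W
The L vertices are 2, 7; that is 2 in all.

2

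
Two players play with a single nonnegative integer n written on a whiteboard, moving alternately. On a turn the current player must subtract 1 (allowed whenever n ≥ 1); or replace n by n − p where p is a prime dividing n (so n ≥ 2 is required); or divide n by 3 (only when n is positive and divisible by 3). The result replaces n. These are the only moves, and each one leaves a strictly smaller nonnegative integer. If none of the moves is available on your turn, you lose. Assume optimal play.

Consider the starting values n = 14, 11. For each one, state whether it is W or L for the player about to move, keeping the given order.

14: L, 11: W

Positions with no move are L. A position that does have a move is losing for the player to move precisely when every available move leads to a winning position for the opponent. Fill in the labels:
n=0: no move → L
n=1: →0(L), so W
n=2: →0(L), so W
n=3: →0(L), so W
n=4: →2(W), 3(W) — all W, so L
n=5: →0(L), so W
n=6: →4(L), so W
n=7: →0(L), so W
n=8: →6(W), 7(W) — all W, so L
n=9: →8(L), so W
n=10: →8(L), so W
n=11: →0(L), so W
n=12: →4(L), so W
n=13: →0(L), so W
n=14: →7(W), 12(W), 13(W) — all W, so L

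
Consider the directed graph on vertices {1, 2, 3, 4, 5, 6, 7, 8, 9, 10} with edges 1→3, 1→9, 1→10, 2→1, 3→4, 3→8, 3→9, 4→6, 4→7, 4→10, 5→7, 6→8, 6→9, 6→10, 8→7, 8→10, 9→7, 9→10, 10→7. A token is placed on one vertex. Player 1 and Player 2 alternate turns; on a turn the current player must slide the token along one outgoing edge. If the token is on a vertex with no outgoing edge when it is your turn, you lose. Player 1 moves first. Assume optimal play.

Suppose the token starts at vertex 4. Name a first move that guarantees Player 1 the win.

Work bottom-up. With no move the player to move loses. Otherwise the position is W if at least one move leads to an L position for the opponent, and L if every move leads to a W.
Every edge goes from a vertex to one that appears earlier in the order 7, 10, 9, 8, 6, 4, 3, 1, 2, 5, so processing vertices in that order labels each vertex after all of its successors.
7: no outgoing edge → L
10: →7(L), so W
9: →7(L), so W
8: →7(L), so W
6: →8(W), 9(W), 10(W) — all W, so L
4: →6(L), so W
3: →4(W), 8(W), 9(W) — all W, so L
1: →3(L), so W
2: →1(W) only, which is W, so L
5: →7(L), so W
From 4, the L positions reachable in one move are: 6, 7. Any move reaching one of these is winning.

Move to 6.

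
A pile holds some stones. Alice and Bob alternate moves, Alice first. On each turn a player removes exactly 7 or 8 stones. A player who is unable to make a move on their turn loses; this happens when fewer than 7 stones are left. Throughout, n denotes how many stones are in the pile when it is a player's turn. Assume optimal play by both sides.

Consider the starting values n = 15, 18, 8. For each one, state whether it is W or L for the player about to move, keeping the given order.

Compute win/loss labels from the base case upward. A position with no move is L. Any other position is W if it can reach an L in one move, else L.
n=0: no move → L
n=1: no move → L
n=2: no move → L
n=3: no move → L
n=4: no move → L
n=5: no move → L
n=6: no move → L
n=7: can move to 0, which is L ⇒ W
n=8: can move to 1, which is L ⇒ W
n=9: can move to 2, which is L ⇒ W
n=10: can move to 3, which is L ⇒ W
n=11: can move to 4, which is L ⇒ W
n=12: can move to 5, which is L ⇒ W
n=13: can move to 6, which is L ⇒ W
n=14: can move to 6, which is L ⇒ W
n=15: moves to 8(W), 7(W); every one is W ⇒ L
n=16: moves to 9(W), 8(W); every one is W ⇒ L
n=17: moves to 10(W), 9(W); every one is W ⇒ L
n=18: moves to 11(W), 10(W); every one is W ⇒ L

15: L, 18: L, 8: W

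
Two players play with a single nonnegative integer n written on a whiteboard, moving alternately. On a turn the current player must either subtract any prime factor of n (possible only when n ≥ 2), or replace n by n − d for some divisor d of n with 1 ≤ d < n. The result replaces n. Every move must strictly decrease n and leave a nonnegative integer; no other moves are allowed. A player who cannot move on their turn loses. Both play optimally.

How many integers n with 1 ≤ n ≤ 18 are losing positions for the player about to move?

Label each position W (a win for the player to move) or L (a loss). A position with no legal move is L; any other position is W exactly when some move reaches an L, and L when every move reaches a W.
n=0: no move → L
n=1: no move → L
n=2: →0(L), so W
n=3: →0(L), so W
n=4: →2(W), 3(W) — all W, so L
n=5: →0(L), so W
n=6: →4(L), so W
n=7: →0(L), so W
n=8: →4(L), so W
n=9: →6(W), 8(W) — all W, so L
n=10: →9(L), so W
n=11: →0(L), so W
n=12: →9(L), so W
n=13: →0(L), so W
n=14: →7(W), 12(W), 13(W) — all W, so L
n=15: →14(L), so W
n=16: →14(L), so W
n=17: →0(L), so W
n=18: →9(L), so W
L entries with 1 ≤ n ≤ 18 (n=0 is outside the asked range and is not counted): n = 1, 4, 9, 14; that makes 4.

4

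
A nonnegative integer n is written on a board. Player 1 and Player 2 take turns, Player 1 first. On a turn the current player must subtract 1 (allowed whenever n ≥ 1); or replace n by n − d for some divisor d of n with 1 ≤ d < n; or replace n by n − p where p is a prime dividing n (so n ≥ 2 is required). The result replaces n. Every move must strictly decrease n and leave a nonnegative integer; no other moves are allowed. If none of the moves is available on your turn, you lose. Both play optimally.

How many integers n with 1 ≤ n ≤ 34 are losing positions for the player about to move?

6

Work bottom-up. With no move the player to move loses. Otherwise the position is W if at least one move leads to an L position for the opponent, and L if every move leads to a W.
n=0: no move → L
n=1: reaches L-position 0 → W
n=2: reaches L-position 0 → W
n=3: reaches L-position 0 → W
n=4: only reaches 2(W), 3(W), all W → L
n=5: reaches L-position 0 → W
n=6: reaches L-position 4 → W
n=7: reaches L-position 0 → W
n=8: reaches L-position 4 → W
n=9: only reaches 6(W), 8(W), all W → L
n=10: reaches L-position 9 → W
n=11: reaches L-position 0 → W
n=12: reaches L-position 9 → W
n=13: reaches L-position 0 → W
n=14: only reaches 7(W), 12(W), 13(W), all W → L
n=15: reaches L-position 14 → W
n=16: reaches L-position 14 → W
n=17: reaches L-position 0 → W
n=18: reaches L-position 9 → W
n=19: reaches L-position 0 → W
n=20: only reaches 10(W), 15(W), 16(W), 18(W), 19(W), all W → L
n=21: reaches L-position 14 → W
n=22: reaches L-position 20 → W
n=23: reaches L-position 0 → W
n=24: reaches L-position 20 → W
n=25: reaches L-position 20 → W
n=26: only reaches 13(W), 24(W), 25(W), all W → L
n=27: reaches L-position 26 → W
n=28: reaches L-position 14 → W
n=29: reaches L-position 0 → W
n=30: reaches L-position 20 → W
n=31: reaches L-position 0 → W
n=32: only reaches 16(W), 24(W), 28(W), 30(W), 31(W), all W → L
n=33: reaches L-position 32 → W
n=34: reaches L-position 32 → W
L entries with 1 ≤ n ≤ 34 (n=0 is outside the asked range and is not counted): n = 4, 9, 14, 20, 26, 32; that makes 6.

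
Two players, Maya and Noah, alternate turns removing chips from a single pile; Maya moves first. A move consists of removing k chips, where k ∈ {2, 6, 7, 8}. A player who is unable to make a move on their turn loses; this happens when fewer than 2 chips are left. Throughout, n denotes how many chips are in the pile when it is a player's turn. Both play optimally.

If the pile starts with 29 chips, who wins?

Use the standard recursion: the mover loses at a terminal position; elsewhere, the mover wins exactly when some move hands the opponent an L position.
n=0: no move → L
n=1: no move → L
n=2: →0(L), so W
n=3: →1(L), so W
n=4: →2(W) only, which is W, so L
n=5: →3(W) only, which is W, so L
n=6: →4(L), so W
n=7: →5(L), so W
n=8: →1(L), so W
n=9: →1(L), so W
n=10: →4(L), so W
n=11: →5(L), so W
n=12: →5(L), so W
n=13: →5(L), so W
n=14: →12(W), 8(W), 7(W), 6(W) — all W, so L
n=15: →13(W), 9(W), 8(W), 7(W) — all W, so L
n=16: →14(L), so W
n=17: →15(L), so W
n=18: →16(W), 12(W), 11(W), 10(W) — all W, so L
n=19: →17(W), 13(W), 12(W), 11(W) — all W, so L
n=20: →18(L), so W
n=21: →19(L), so W
n=22: →15(L), so W
n=23: →15(L), so W
n=24: →18(L), so W
n=25: →19(L), so W
n=26: →19(L), so W
n=27: →19(L), so W
n=28: →26(W), 22(W), 21(W), 20(W) — all W, so L
n=29: →27(W), 23(W), 22(W), 21(W) — all W, so L
The starting position 29 is L: whatever Maya does, the opponent receives a W position.

Noah wins.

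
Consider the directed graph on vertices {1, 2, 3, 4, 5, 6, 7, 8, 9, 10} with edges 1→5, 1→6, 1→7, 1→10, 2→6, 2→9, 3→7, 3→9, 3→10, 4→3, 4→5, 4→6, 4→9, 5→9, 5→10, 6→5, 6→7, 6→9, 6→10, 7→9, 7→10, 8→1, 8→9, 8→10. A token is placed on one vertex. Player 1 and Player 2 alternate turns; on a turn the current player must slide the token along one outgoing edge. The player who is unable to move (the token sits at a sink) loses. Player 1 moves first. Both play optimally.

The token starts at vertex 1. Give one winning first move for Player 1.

Move to 10.

Work bottom-up. With no move the player to move loses. Otherwise the position is W if at least one move leads to an L position for the opponent, and L if every move leads to a W.
Every edge goes from a vertex to one that appears earlier in the order 9, 10, 7, 3, 5, 6, 4, 1, 2, 8, so processing vertices in that order labels each vertex after all of its successors.
9: no outgoing edge → L
10: no outgoing edge → L
7: reaches L-position 10 → W
3: reaches L-position 10 → W
5: reaches L-position 10 → W
6: reaches L-position 10 → W
4: reaches L-position 9 → W
1: reaches L-position 10 → W
2: reaches L-position 9 → W
8: reaches L-position 10 → W
From 1, the L positions reachable in one move are: 10.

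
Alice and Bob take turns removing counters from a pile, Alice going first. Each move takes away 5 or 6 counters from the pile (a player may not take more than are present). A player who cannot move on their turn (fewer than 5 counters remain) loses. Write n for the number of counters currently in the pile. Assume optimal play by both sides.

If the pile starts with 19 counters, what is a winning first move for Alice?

Positions with no move are L. A position that does have a move is losing for the player to move precisely when every available move leads to a winning position for the opponent. Fill in the labels:
n=0: no move → L
n=1: no move → L
n=2: no move → L
n=3: no move → L
n=4: no move → L
n=5: reaches L-position 0 → W
n=6: reaches L-position 1 → W
n=7: reaches L-position 2 → W
n=8: reaches L-position 3 → W
n=9: reaches L-position 4 → W
n=10: reaches L-position 4 → W
n=11: only reaches 6(W), 5(W), all W → L
n=12: only reaches 7(W), 6(W), all W → L
n=13: only reaches 8(W), 7(W), all W → L
n=14: only reaches 9(W), 8(W), all W → L
n=15: only reaches 10(W), 9(W), all W → L
n=16: reaches L-position 11 → W
n=17: reaches L-position 12 → W
n=18: reaches L-position 13 → W
n=19: reaches L-position 14 → W
From 19, the L positions reachable in one move are: 14, 13. Any move reaching one of these is winning.

Remove 5, leaving 14.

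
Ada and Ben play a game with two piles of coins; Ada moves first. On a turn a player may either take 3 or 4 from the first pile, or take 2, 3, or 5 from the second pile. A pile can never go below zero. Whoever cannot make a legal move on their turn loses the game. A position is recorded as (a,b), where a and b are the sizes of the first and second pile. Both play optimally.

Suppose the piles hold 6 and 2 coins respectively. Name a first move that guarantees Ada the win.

Label each position W (a win for the player to move) or L (a loss). A position with no legal move is L; any other position is W exactly when some move reaches an L, and L when every move reaches a W.
No move ever increases a pile, so every position that can arise here has a ≤ 6 and b ≤ 2; it is enough to label the cells with 0 ≤ a ≤ 6 and 0 ≤ b ≤ 2.
Every move lowers a or b (never raises either), so fill the grid row by row in increasing a, and left to right within a row: each cell's successors are then already labelled.
      b=0  b=1  b=2
a=0:    L    L    W
a=1:    L    L    W
a=2:    L    L    W
a=3:    W    W    L
a=4:    W    W    L
a=5:    W    W    L
a=6:    W    W    W
Cells with no legal move (terminal, hence L): (0,0), (0,1), (1,0), (1,1), (2,0), (2,1).
The remaining L cells, each justified by listing all of its moves:
(3,2): only reaches (0,2)(W), (3,0)(W), all W → L
(4,2): only reaches (1,2)(W), (0,2)(W), (4,0)(W), all W → L
(5,2): only reaches (2,2)(W), (1,2)(W), (5,0)(W), all W → L
Every other cell has at least one move into one of the L cells above, so it is W.
From (6,2), the L positions reachable in one move are: (3,2).

Move to (3,2).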